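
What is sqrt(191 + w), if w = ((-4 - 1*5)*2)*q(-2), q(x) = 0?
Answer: sqrt(191) ≈ 13.820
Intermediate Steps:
w = 0 (w = ((-4 - 1*5)*2)*0 = ((-4 - 5)*2)*0 = -9*2*0 = -18*0 = 0)
sqrt(191 + w) = sqrt(191 + 0) = sqrt(191)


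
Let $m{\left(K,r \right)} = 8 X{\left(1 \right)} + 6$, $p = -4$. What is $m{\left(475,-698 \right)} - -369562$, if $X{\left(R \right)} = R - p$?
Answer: $369608$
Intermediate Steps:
$X{\left(R \right)} = 4 + R$ ($X{\left(R \right)} = R - -4 = R + 4 = 4 + R$)
$m{\left(K,r \right)} = 46$ ($m{\left(K,r \right)} = 8 \left(4 + 1\right) + 6 = 8 \cdot 5 + 6 = 40 + 6 = 46$)
$m{\left(475,-698 \right)} - -369562 = 46 - -369562 = 46 + 369562 = 369608$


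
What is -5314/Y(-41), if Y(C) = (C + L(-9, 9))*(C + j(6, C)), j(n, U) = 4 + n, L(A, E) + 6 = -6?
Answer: -5314/1643 ≈ -3.2343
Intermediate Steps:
L(A, E) = -12 (L(A, E) = -6 - 6 = -12)
Y(C) = (-12 + C)*(10 + C) (Y(C) = (C - 12)*(C + (4 + 6)) = (-12 + C)*(C + 10) = (-12 + C)*(10 + C))
-5314/Y(-41) = -5314/(-120 + (-41)² - 2*(-41)) = -5314/(-120 + 1681 + 82) = -5314/1643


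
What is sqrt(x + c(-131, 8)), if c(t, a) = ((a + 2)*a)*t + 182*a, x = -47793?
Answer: 3*I*sqrt(6313) ≈ 238.36*I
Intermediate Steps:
c(t, a) = 182*a + a*t*(2 + a) (c(t, a) = ((2 + a)*a)*t + 182*a = (a*(2 + a))*t + 182*a = a*t*(2 + a) + 182*a = 182*a + a*t*(2 + a))
sqrt(x + c(-131, 8)) = sqrt(-47793 + 8*(182 + 2*(-131) + 8*(-131))) = sqrt(-47793 + 8*(182 - 262 - 1048)) = sqrt(-47793 + 8*(-1128)) = sqrt(-47793 - 9024) = sqrt(-56817) = 3*I*sqrt(6313)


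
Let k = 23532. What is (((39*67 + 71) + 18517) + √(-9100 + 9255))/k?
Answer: 191/212 + √155/23532 ≈ 0.90147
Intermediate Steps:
(((39*67 + 71) + 18517) + √(-9100 + 9255))/k = (((39*67 + 71) + 18517) + √(-9100 + 9255))/23532 = (((2613 + 71) + 18517) + √155)*(1/23532) = ((2684 + 18517) + √155)*(1/23532) = (21201 + √155)*(1/23532) = 191/212 + √155/23532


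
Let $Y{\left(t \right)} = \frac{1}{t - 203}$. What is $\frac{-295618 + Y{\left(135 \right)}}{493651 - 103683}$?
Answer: $- \frac{20102025}{26517824} \approx -0.75806$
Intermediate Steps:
$Y{\left(t \right)} = \frac{1}{-203 + t}$
$\frac{-295618 + Y{\left(135 \right)}}{493651 - 103683} = \frac{-295618 + \frac{1}{-203 + 135}}{493651 - 103683} = \frac{-295618 + \frac{1}{-68}}{389968} = \left(-295618 - \frac{1}{68}\right) \frac{1}{389968} = \left(- \frac{20102025}{68}\right) \frac{1}{389968} = - \frac{20102025}{26517824}$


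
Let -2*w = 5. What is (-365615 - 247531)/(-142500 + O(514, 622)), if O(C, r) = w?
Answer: 1226292/285005 ≈ 4.3027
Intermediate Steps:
w = -5/2 (w = -½*5 = -5/2 ≈ -2.5000)
O(C, r) = -5/2
(-365615 - 247531)/(-142500 + O(514, 622)) = (-365615 - 247531)/(-142500 - 5/2) = -613146/(-285005/2) = -613146*(-2/285005) = 1226292/285005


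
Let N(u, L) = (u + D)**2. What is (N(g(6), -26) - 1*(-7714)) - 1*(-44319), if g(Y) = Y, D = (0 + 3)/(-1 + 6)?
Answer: 1301914/25 ≈ 52077.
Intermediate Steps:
D = 3/5 ≈ 0.60000
N(u, L) = (3/5 + u)**2 (N(u, L) = (u + 3/5)**2 = (3/5 + u)**2)
(N(g(6), -26) - 1*(-7714)) - 1*(-44319) = ((3 + 5*6)**2/25 - 1*(-7714)) - 1*(-44319) = ((3 + 30)**2/25 + 7714) + 44319 = ((1/25)*33**2 + 7714) + 44319 = ((1/25)*1089 + 7714) + 44319 = (1089/25 + 7714) + 44319 = 193939/25 + 44319 = 1301914/25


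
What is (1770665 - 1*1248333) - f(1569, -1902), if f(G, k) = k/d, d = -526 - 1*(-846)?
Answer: 83574071/160 ≈ 5.2234e+5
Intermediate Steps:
d = 320 (d = -526 + 846 = 320)
f(G, k) = k/320
(1770665 - 1*1248333) - f(1569, -1902) = (1770665 - 1*1248333) - (-1902)/320 = (1770665 - 1248333) - 1*(-951/160) = 522332 + 951/160 = 83574071/160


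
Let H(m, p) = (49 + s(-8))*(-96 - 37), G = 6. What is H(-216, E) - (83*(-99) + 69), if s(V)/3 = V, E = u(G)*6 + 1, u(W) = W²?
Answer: 4823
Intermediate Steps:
E = 217 (E = 6²*6 + 1 = 36*6 + 1 = 216 + 1 = 217)
s(V) = 3*V
H(m, p) = -3325 (H(m, p) = (49 + 3*(-8))*(-96 - 37) = (49 - 24)*(-133) = 25*(-133) = -3325)
H(-216, E) - (83*(-99) + 69) = -3325 - (83*(-99) + 69) = -3325 - (-8217 + 69) = -3325 - 1*(-8148) = -3325 + 8148 = 4823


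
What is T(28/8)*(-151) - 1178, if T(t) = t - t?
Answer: -1178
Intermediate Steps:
T(t) = 0
T(28/8)*(-151) - 1178 = 0*(-151) - 1178 = 0 - 1178 = -1178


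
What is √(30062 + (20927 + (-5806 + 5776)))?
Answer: √50959 ≈ 225.74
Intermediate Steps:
√(30062 + (20927 + (-5806 + 5776))) = √(30062 + (20927 - 30)) = √(30062 + 20897) = √50959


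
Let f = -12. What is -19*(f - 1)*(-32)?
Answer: -7904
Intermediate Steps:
-19*(f - 1)*(-32) = -19*(-12 - 1)*(-32) = -19*(-13)*(-32) = 247*(-32) = -7904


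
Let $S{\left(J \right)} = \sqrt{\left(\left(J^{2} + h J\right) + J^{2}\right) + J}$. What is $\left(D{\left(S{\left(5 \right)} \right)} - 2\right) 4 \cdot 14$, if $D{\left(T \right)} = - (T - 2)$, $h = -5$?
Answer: $- 56 \sqrt{30} \approx -306.72$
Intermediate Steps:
$S{\left(J \right)} = \sqrt{- 4 J + 2 J^{2}}$ ($S{\left(J \right)} = \sqrt{\left(\left(J^{2} - 5 J\right) + J^{2}\right) + J} = \sqrt{\left(- 5 J + 2 J^{2}\right) + J} = \sqrt{- 4 J + 2 J^{2}}$)
$D{\left(T \right)} = 2 - T$ ($D{\left(T \right)} = - (-2 + T) = 2 - T$)
$\left(D{\left(S{\left(5 \right)} \right)} - 2\right) 4 \cdot 14 = \left(\left(2 - \sqrt{2} \sqrt{5 \left(-2 + 5\right)}\right) - 2\right) 4 \cdot 14 = \left(\left(2 - \sqrt{2} \sqrt{5 \cdot 3}\right) - 2\right) 4 \cdot 14 = \left(\left(2 - \sqrt{2} \sqrt{15}\right) - 2\right) 4 \cdot 14 = \left(\left(2 - \sqrt{30}\right) - 2\right) 4 \cdot 14 = - \sqrt{30} \cdot 4 \cdot 14 = - 4 \sqrt{30} \cdot 14 = - 56 \sqrt{30}$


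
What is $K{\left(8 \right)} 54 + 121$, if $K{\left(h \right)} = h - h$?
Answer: $121$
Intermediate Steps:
$K{\left(h \right)} = 0$
$K{\left(8 \right)} 54 + 121 = 0 \cdot 54 + 121 = 0 + 121 = 121$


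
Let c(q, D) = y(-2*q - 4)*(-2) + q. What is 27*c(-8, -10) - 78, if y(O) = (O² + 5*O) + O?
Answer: -11958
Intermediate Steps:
y(O) = O² + 6*O
c(q, D) = q - 2*(-4 - 2*q)*(2 - 2*q) (c(q, D) = ((-2*q - 4)*(6 + (-2*q - 4)))*(-2) + q = ((-4 - 2*q)*(6 + (-4 - 2*q)))*(-2) + q = ((-4 - 2*q)*(2 - 2*q))*(-2) + q = -2*(-4 - 2*q)*(2 - 2*q) + q = q - 2*(-4 - 2*q)*(2 - 2*q))
27*c(-8, -10) - 78 = 27*(-8 - 8*(-1 - 8)*(2 - 8)) - 78 = 27*(-8 - 8*(-9)*(-6)) - 78 = 27*(-8 - 432) - 78 = 27*(-440) - 78 = -11880 - 78 = -11958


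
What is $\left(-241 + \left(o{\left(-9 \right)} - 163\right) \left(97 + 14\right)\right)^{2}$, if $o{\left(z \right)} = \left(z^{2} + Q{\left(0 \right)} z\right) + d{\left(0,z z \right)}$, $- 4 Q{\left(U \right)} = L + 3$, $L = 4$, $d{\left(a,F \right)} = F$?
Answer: $\frac{31192225}{16} \approx 1.9495 \cdot 10^{6}$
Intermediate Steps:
$Q{\left(U \right)} = - \frac{7}{4}$ ($Q{\left(U \right)} = - \frac{4 + 3}{4} = \left(- \frac{1}{4}\right) 7 = - \frac{7}{4}$)
$o{\left(z \right)} = 2 z^{2} - \frac{7 z}{4}$ ($o{\left(z \right)} = \left(z^{2} - \frac{7 z}{4}\right) + z z = \left(z^{2} - \frac{7 z}{4}\right) + z^{2} = 2 z^{2} - \frac{7 z}{4}$)
$\left(-241 + \left(o{\left(-9 \right)} - 163\right) \left(97 + 14\right)\right)^{2} = \left(-241 + \left(\frac{1}{4} \left(-9\right) \left(-7 + 8 \left(-9\right)\right) - 163\right) \left(97 + 14\right)\right)^{2} = \left(-241 + \left(\frac{1}{4} \left(-9\right) \left(-7 - 72\right) - 163\right) 111\right)^{2} = \left(-241 + \left(\frac{1}{4} \left(-9\right) \left(-79\right) - 163\right) 111\right)^{2} = \left(-241 + \left(\frac{711}{4} - 163\right) 111\right)^{2} = \left(-241 + \frac{59}{4} \cdot 111\right)^{2} = \left(-241 + \frac{6549}{4}\right)^{2} = \left(\frac{5585}{4}\right)^{2} = \frac{31192225}{16}$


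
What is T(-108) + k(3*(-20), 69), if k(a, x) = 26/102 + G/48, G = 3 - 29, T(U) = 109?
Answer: 14785/136 ≈ 108.71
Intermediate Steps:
G = -26
k(a, x) = -39/136 (k(a, x) = 26/102 - 26/48 = 26*(1/102) - 26*1/48 = 13/51 - 13/24 = -39/136)
T(-108) + k(3*(-20), 69) = 109 - 39/136 = 14785/136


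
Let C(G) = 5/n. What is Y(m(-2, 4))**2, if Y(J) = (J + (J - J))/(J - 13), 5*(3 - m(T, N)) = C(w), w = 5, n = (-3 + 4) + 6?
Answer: 400/5041 ≈ 0.079349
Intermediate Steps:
n = 7 (n = 1 + 6 = 7)
C(G) = 5/7
m(T, N) = 20/7 (m(T, N) = 3 - 1/5*5/7 = 3 - 1/7 = 20/7)
Y(J) = J/(-13 + J) (Y(J) = (J + 0)/(-13 + J) = J/(-13 + J))
Y(m(-2, 4))**2 = (20/(7*(-13 + 20/7)))**2 = (20/(7*(-71/7)))**2 = ((20/7)*(-7/71))**2 = (-20/71)**2 = 400/5041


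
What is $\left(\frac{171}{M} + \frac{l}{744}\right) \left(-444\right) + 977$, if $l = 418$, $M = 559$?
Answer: $\frac{10254042}{17329} \approx 591.73$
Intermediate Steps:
$\left(\frac{171}{M} + \frac{l}{744}\right) \left(-444\right) + 977 = \left(\frac{171}{559} + \frac{418}{744}\right) \left(-444\right) + 977 = \left(171 \cdot \frac{1}{559} + 418 \cdot \frac{1}{744}\right) \left(-444\right) + 977 = \left(\frac{171}{559} + \frac{209}{372}\right) \left(-444\right) + 977 = \frac{180443}{207948} \left(-444\right) + 977 = - \frac{6676391}{17329} + 977 = \frac{10254042}{17329}$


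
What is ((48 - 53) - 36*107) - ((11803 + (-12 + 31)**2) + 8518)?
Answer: -24539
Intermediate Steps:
((48 - 53) - 36*107) - ((11803 + (-12 + 31)**2) + 8518) = (-5 - 3852) - ((11803 + 19**2) + 8518) = -3857 - ((11803 + 361) + 8518) = -3857 - (12164 + 8518) = -3857 - 1*20682 = -3857 - 20682 = -24539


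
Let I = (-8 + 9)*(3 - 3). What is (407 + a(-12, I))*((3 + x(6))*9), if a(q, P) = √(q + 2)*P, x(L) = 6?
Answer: 32967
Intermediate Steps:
I = 0 (I = 1*0 = 0)
a(q, P) = P*√(2 + q) (a(q, P) = √(2 + q)*P = P*√(2 + q))
(407 + a(-12, I))*((3 + x(6))*9) = (407 + 0*√(2 - 12))*((3 + 6)*9) = (407 + 0*√(-10))*(9*9) = (407 + 0*(I*√10))*81 = (407 + 0)*81 = 407*81 = 32967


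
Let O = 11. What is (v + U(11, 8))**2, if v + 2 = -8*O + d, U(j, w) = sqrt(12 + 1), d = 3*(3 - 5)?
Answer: (96 - sqrt(13))**2 ≈ 8536.7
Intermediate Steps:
d = -6 (d = 3*(-2) = -6)
U(j, w) = sqrt(13)
v = -96 (v = -2 + (-8*11 - 6) = -2 + (-88 - 6) = -2 - 94 = -96)
(v + U(11, 8))**2 = (-96 + sqrt(13))**2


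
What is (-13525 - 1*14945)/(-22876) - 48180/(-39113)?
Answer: 1107856395/447374494 ≈ 2.4764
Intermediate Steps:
(-13525 - 1*14945)/(-22876) - 48180/(-39113) = (-13525 - 14945)*(-1/22876) - 48180*(-1/39113) = -28470*(-1/22876) + 48180/39113 = 14235/11438 + 48180/39113 = 1107856395/447374494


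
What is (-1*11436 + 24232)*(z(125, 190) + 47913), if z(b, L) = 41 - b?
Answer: 612019884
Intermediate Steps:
(-1*11436 + 24232)*(z(125, 190) + 47913) = (-1*11436 + 24232)*((41 - 1*125) + 47913) = (-11436 + 24232)*((41 - 125) + 47913) = 12796*(-84 + 47913) = 12796*47829 = 612019884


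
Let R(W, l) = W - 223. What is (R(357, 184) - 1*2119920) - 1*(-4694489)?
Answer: 2574703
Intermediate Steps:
R(W, l) = -223 + W
(R(357, 184) - 1*2119920) - 1*(-4694489) = ((-223 + 357) - 1*2119920) - 1*(-4694489) = (134 - 2119920) + 4694489 = -2119786 + 4694489 = 2574703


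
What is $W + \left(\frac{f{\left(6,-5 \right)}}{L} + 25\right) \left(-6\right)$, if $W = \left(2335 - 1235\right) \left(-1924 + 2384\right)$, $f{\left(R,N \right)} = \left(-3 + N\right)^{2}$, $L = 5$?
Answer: $\frac{2528866}{5} \approx 5.0577 \cdot 10^{5}$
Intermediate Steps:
$W = 506000$ ($W = 1100 \cdot 460 = 506000$)
$W + \left(\frac{f{\left(6,-5 \right)}}{L} + 25\right) \left(-6\right) = 506000 + \left(\frac{\left(-3 - 5\right)^{2}}{5} + 25\right) \left(-6\right) = 506000 + \left(\left(-8\right)^{2} \cdot \frac{1}{5} + 25\right) \left(-6\right) = 506000 + \left(64 \cdot \frac{1}{5} + 25\right) \left(-6\right) = 506000 + \left(\frac{64}{5} + 25\right) \left(-6\right) = 506000 + \frac{189}{5} \left(-6\right) = 506000 - \frac{1134}{5} = \frac{2528866}{5}$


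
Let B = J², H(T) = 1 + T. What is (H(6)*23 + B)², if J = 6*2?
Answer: 93025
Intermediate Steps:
J = 12
B = 144 (B = 12² = 144)
(H(6)*23 + B)² = ((1 + 6)*23 + 144)² = (7*23 + 144)² = (161 + 144)² = 305² = 93025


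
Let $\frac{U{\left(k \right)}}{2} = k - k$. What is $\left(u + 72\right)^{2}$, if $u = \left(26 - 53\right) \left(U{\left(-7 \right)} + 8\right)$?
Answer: $20736$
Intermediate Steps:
$U{\left(k \right)} = 0$ ($U{\left(k \right)} = 2 \left(k - k\right) = 2 \cdot 0 = 0$)
$u = -216$ ($u = \left(26 - 53\right) \left(0 + 8\right) = \left(-27\right) 8 = -216$)
$\left(u + 72\right)^{2} = \left(-216 + 72\right)^{2} = \left(-144\right)^{2} = 20736$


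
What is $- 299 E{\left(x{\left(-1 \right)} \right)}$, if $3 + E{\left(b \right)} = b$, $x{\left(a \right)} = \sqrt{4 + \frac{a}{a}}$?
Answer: $897 - 299 \sqrt{5} \approx 228.42$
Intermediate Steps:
$x{\left(a \right)} = \sqrt{5}$ ($x{\left(a \right)} = \sqrt{4 + 1} = \sqrt{5}$)
$E{\left(b \right)} = -3 + b$
$- 299 E{\left(x{\left(-1 \right)} \right)} = - 299 \left(-3 + \sqrt{5}\right) = 897 - 299 \sqrt{5}$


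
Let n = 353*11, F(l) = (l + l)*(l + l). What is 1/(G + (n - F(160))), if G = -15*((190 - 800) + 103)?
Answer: -1/90912 ≈ -1.1000e-5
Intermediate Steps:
F(l) = 4*l² (F(l) = (2*l)*(2*l) = 4*l²)
G = 7605 (G = -15*(-610 + 103) = -15*(-507) = 7605)
n = 3883
1/(G + (n - F(160))) = 1/(7605 + (3883 - 4*160²)) = 1/(7605 + (3883 - 4*25600)) = 1/(7605 + (3883 - 1*102400)) = 1/(7605 + (3883 - 102400)) = 1/(7605 - 98517) = 1/(-90912) = -1/90912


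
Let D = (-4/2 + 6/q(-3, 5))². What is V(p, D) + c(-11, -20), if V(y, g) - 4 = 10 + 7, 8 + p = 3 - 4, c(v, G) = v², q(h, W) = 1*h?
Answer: 142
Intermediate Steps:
q(h, W) = h
p = -9 (p = -8 + (3 - 4) = -8 - 1 = -9)
D = 16 (D = (-4/2 + 6/(-3))² = (-4*½ + 6*(-⅓))² = (-2 - 2)² = (-4)² = 16)
V(y, g) = 21 (V(y, g) = 4 + (10 + 7) = 4 + 17 = 21)
V(p, D) + c(-11, -20) = 21 + (-11)² = 21 + 121 = 142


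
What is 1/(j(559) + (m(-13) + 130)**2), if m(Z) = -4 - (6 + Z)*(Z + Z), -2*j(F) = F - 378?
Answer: 2/6091 ≈ 0.00032835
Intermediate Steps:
j(F) = 189 - F/2 (j(F) = -(F - 378)/2 = -(-378 + F)/2 = 189 - F/2)
m(Z) = -4 - 2*Z*(6 + Z) (m(Z) = -4 - (6 + Z)*2*Z = -4 - 2*Z*(6 + Z))
1/(j(559) + (m(-13) + 130)**2) = 1/((189 - 1/2*559) + ((-4 - 12*(-13) - 2*(-13)**2) + 130)**2) = 1/((189 - 559/2) + ((-4 + 156 - 2*169) + 130)**2) = 1/(-181/2 + ((-4 + 156 - 338) + 130)**2) = 1/(-181/2 + (-186 + 130)**2) = 1/(-181/2 + (-56)**2) = 1/(-181/2 + 3136) = 1/(6091/2) = 2/6091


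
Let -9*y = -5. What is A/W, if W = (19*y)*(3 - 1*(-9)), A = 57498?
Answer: 86247/190 ≈ 453.93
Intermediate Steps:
y = 5/9 (y = -1/9*(-5) = 5/9 ≈ 0.55556)
W = 380/3 (W = (19*(5/9))*(3 - 1*(-9)) = 95*(3 + 9)/9 = (95/9)*12 = 380/3 ≈ 126.67)
A/W = 57498/(380/3) = 57498*(3/380) = 86247/190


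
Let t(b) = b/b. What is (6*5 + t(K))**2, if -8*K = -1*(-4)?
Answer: 961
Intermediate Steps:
K = -1/2 (K = -(-1)*(-4)/8 = -1/8*4 = -1/2 ≈ -0.50000)
t(b) = 1
(6*5 + t(K))**2 = (6*5 + 1)**2 = (30 + 1)**2 = 31**2 = 961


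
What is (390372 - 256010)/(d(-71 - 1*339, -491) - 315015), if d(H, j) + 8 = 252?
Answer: -134362/314771 ≈ -0.42686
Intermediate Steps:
d(H, j) = 244 (d(H, j) = -8 + 252 = 244)
(390372 - 256010)/(d(-71 - 1*339, -491) - 315015) = (390372 - 256010)/(244 - 315015) = 134362/(-314771) = 134362*(-1/314771) = -134362/314771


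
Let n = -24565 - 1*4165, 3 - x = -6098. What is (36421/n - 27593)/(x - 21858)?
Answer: 792783311/452698610 ≈ 1.7512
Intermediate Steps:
x = 6101 (x = 3 - 1*(-6098) = 3 + 6098 = 6101)
n = -28730 (n = -24565 - 4165 = -28730)
(36421/n - 27593)/(x - 21858) = (36421/(-28730) - 27593)/(6101 - 21858) = (36421*(-1/28730) - 27593)/(-15757) = (-36421/28730 - 27593)*(-1/15757) = -792783311/28730*(-1/15757) = 792783311/452698610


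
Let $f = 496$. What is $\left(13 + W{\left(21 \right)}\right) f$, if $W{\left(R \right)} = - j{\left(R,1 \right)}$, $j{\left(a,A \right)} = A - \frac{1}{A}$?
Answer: $6448$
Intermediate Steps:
$W{\left(R \right)} = 0$ ($W{\left(R \right)} = - (1 - 1^{-1}) = - (1 - 1) = \left(-1\right) 0 = 0$)
$\left(13 + W{\left(21 \right)}\right) f = \left(13 + 0\right) 496 = 13 \cdot 496 = 6448$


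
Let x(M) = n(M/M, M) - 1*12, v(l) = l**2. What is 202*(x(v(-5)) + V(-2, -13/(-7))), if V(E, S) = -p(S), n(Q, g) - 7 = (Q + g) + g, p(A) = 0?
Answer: 9292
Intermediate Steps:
n(Q, g) = 7 + Q + 2*g (n(Q, g) = 7 + ((Q + g) + g) = 7 + (Q + 2*g) = 7 + Q + 2*g)
V(E, S) = 0 (V(E, S) = -1*0 = 0)
x(M) = -4 + 2*M (x(M) = (7 + M/M + 2*M) - 1*12 = (7 + 1 + 2*M) - 12 = (8 + 2*M) - 12 = -4 + 2*M)
202*(x(v(-5)) + V(-2, -13/(-7))) = 202*((-4 + 2*(-5)**2) + 0) = 202*((-4 + 2*25) + 0) = 202*((-4 + 50) + 0) = 202*(46 + 0) = 202*46 = 9292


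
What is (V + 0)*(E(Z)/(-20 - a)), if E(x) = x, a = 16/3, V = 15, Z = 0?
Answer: 0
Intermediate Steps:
a = 16/3 (a = 16*(1/3) = 16/3 ≈ 5.3333)
(V + 0)*(E(Z)/(-20 - a)) = (15 + 0)*(0/(-20 - 1*16/3)) = 15*(0/(-20 - 16/3)) = 15*(0/(-76/3)) = 15*(0*(-3/76)) = 15*0 = 0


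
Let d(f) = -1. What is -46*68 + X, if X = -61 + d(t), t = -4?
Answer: -3190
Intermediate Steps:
X = -62 (X = -61 - 1 = -62)
-46*68 + X = -46*68 - 62 = -3128 - 62 = -3190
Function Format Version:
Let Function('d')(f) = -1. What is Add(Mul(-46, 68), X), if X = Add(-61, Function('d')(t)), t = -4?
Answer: -3190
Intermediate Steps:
X = -62 (X = Add(-61, -1) = -62)
Add(Mul(-46, 68), X) = Add(Mul(-46, 68), -62) = Add(-3128, -62) = -3190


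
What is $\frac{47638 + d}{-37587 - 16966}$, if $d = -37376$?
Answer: $- \frac{10262}{54553} \approx -0.18811$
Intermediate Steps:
$\frac{47638 + d}{-37587 - 16966} = \frac{47638 - 37376}{-37587 - 16966} = \frac{10262}{-54553} = 10262 \left(- \frac{1}{54553}\right) = - \frac{10262}{54553}$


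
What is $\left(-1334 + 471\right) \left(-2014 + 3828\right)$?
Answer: $-1565482$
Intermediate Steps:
$\left(-1334 + 471\right) \left(-2014 + 3828\right) = \left(-863\right) 1814 = -1565482$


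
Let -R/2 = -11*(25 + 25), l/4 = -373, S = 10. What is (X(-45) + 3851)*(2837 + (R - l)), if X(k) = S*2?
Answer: 21015659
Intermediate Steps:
l = -1492 (l = 4*(-373) = -1492)
R = 1100 (R = -(-22)*(25 + 25) = -(-22)*50 = -2*(-550) = 1100)
X(k) = 20 (X(k) = 10*2 = 20)
(X(-45) + 3851)*(2837 + (R - l)) = (20 + 3851)*(2837 + (1100 - 1*(-1492))) = 3871*(2837 + (1100 + 1492)) = 3871*(2837 + 2592) = 3871*5429 = 21015659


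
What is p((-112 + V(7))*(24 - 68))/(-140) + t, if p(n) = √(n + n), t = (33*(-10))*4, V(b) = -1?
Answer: -1320 - √2486/70 ≈ -1320.7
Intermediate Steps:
t = -1320 (t = -330*4 = -1320)
p(n) = √2*√n (p(n) = √(2*n) = √2*√n)
p((-112 + V(7))*(24 - 68))/(-140) + t = (√2*√((-112 - 1)*(24 - 68)))/(-140) - 1320 = (√2*√(-113*(-44)))*(-1/140) - 1320 = (√2*√4972)*(-1/140) - 1320 = (√2*(2*√1243))*(-1/140) - 1320 = (2*√2486)*(-1/140) - 1320 = -√2486/70 - 1320 = -1320 - √2486/70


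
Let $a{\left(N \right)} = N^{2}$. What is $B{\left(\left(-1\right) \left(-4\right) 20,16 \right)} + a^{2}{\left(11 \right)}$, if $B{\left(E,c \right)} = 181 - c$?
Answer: $14806$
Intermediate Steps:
$B{\left(\left(-1\right) \left(-4\right) 20,16 \right)} + a^{2}{\left(11 \right)} = \left(181 - 16\right) + \left(11^{2}\right)^{2} = \left(181 - 16\right) + 121^{2} = 165 + 14641 = 14806$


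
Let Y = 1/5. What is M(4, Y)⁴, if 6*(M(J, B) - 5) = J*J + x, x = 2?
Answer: 4096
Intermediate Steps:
Y = ⅕ ≈ 0.20000
M(J, B) = 16/3 + J²/6 (M(J, B) = 5 + (J*J + 2)/6 = 5 + (J² + 2)/6 = 5 + (2 + J²)/6 = 5 + (⅓ + J²/6) = 16/3 + J²/6)
M(4, Y)⁴ = (16/3 + (⅙)*4²)⁴ = (16/3 + (⅙)*16)⁴ = (16/3 + 8/3)⁴ = 8⁴ = 4096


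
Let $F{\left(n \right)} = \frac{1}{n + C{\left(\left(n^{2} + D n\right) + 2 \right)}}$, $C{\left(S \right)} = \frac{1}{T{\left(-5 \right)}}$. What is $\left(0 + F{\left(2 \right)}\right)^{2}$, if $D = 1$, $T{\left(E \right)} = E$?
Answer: $\frac{25}{81} \approx 0.30864$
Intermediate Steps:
$C{\left(S \right)} = - \frac{1}{5}$ ($C{\left(S \right)} = \frac{1}{-5} = - \frac{1}{5}$)
$F{\left(n \right)} = \frac{1}{- \frac{1}{5} + n}$ ($F{\left(n \right)} = \frac{1}{n - \frac{1}{5}} = \frac{1}{- \frac{1}{5} + n}$)
$\left(0 + F{\left(2 \right)}\right)^{2} = \left(0 + \frac{5}{-1 + 5 \cdot 2}\right)^{2} = \left(0 + \frac{5}{-1 + 10}\right)^{2} = \left(0 + \frac{5}{9}\right)^{2} = \left(\frac{5}{9}\right)^{2} = \frac{25}{81}$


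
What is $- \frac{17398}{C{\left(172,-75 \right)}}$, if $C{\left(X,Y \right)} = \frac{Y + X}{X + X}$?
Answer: $- \frac{5984912}{97} \approx -61700.0$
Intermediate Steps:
$C{\left(X,Y \right)} = \frac{X + Y}{2 X}$
$- \frac{17398}{C{\left(172,-75 \right)}} = - \frac{17398}{\frac{1}{2} \cdot \frac{1}{172} \left(172 - 75\right)} = - \frac{17398}{\frac{1}{2} \cdot \frac{1}{172} \cdot 97} = - \frac{17398}{\frac{97}{344}} = \left(-17398\right) \frac{344}{97} = - \frac{5984912}{97}$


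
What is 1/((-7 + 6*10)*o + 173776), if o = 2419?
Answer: 1/301983 ≈ 3.3114e-6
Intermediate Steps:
1/((-7 + 6*10)*o + 173776) = 1/((-7 + 6*10)*2419 + 173776) = 1/((-7 + 60)*2419 + 173776) = 1/(53*2419 + 173776) = 1/(128207 + 173776) = 1/301983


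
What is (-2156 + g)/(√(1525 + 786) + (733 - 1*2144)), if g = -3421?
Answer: 201773/50990 + 143*√2311/50990 ≈ 4.0919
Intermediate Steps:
(-2156 + g)/(√(1525 + 786) + (733 - 1*2144)) = (-2156 - 3421)/(√(1525 + 786) + (733 - 1*2144)) = -5577/(√2311 + (733 - 2144)) = -5577/(√2311 - 1411) = -5577/(-1411 + √2311)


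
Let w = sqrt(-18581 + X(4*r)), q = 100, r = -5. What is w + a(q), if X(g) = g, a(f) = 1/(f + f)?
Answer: 1/200 + I*sqrt(18601) ≈ 0.005 + 136.39*I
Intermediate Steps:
a(f) = 1/(2*f)
w = I*sqrt(18601) (w = sqrt(-18581 + 4*(-5)) = sqrt(-18581 - 20) = sqrt(-18601) = I*sqrt(18601) ≈ 136.39*I)
w + a(q) = I*sqrt(18601) + (1/2)/100 = I*sqrt(18601) + (1/2)*(1/100) = I*sqrt(18601) + 1/200 = 1/200 + I*sqrt(18601)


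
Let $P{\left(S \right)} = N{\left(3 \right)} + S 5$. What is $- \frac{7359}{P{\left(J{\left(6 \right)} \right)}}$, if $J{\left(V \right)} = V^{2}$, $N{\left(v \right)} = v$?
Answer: $- \frac{2453}{61} \approx -40.213$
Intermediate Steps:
$P{\left(S \right)} = 3 + 5 S$ ($P{\left(S \right)} = 3 + S 5 = 3 + 5 S$)
$- \frac{7359}{P{\left(J{\left(6 \right)} \right)}} = - \frac{7359}{3 + 5 \cdot 6^{2}} = - \frac{7359}{3 + 5 \cdot 36} = - \frac{7359}{3 + 180} = - \frac{7359}{183} = \left(-7359\right) \frac{1}{183} = - \frac{2453}{61}$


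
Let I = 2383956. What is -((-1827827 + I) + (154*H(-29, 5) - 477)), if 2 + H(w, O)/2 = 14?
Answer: -559348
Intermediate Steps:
H(w, O) = 24 (H(w, O) = -4 + 2*14 = -4 + 28 = 24)
-((-1827827 + I) + (154*H(-29, 5) - 477)) = -((-1827827 + 2383956) + (154*24 - 477)) = -(556129 + (3696 - 477)) = -(556129 + 3219) = -1*559348 = -559348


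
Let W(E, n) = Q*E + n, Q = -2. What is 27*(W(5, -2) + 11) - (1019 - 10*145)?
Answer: 404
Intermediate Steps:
W(E, n) = n - 2*E (W(E, n) = -2*E + n = n - 2*E)
27*(W(5, -2) + 11) - (1019 - 10*145) = 27*((-2 - 2*5) + 11) - (1019 - 10*145) = 27*((-2 - 10) + 11) - (1019 - 1450) = 27*(-12 + 11) - 1*(-431) = 27*(-1) + 431 = -27 + 431 = 404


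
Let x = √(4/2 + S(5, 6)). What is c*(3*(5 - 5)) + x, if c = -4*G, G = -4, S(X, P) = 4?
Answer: √6 ≈ 2.4495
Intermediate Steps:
x = √6 (x = √(4/2 + 4) = √(4*(½) + 4) = √(2 + 4) = √6 ≈ 2.4495)
c = 16 (c = -4*(-4) = 16)
c*(3*(5 - 5)) + x = 16*(3*(5 - 5)) + √6 = 16*(3*0) + √6 = 16*0 + √6 = 0 + √6 = √6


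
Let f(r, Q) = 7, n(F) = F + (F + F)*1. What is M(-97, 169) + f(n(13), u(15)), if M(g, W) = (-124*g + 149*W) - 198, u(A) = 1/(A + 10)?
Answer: 37018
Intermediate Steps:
u(A) = 1/(10 + A)
M(g, W) = -198 - 124*g + 149*W
n(F) = 3*F (n(F) = F + (2*F)*1 = F + 2*F = 3*F)
M(-97, 169) + f(n(13), u(15)) = (-198 - 124*(-97) + 149*169) + 7 = (-198 + 12028 + 25181) + 7 = 37011 + 7 = 37018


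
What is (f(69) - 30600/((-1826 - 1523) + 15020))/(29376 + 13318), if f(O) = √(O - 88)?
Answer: -15300/249140837 + I*√19/42694 ≈ -6.1411e-5 + 0.0001021*I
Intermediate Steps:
f(O) = √(-88 + O)
(f(69) - 30600/((-1826 - 1523) + 15020))/(29376 + 13318) = (√(-88 + 69) - 30600/((-1826 - 1523) + 15020))/(29376 + 13318) = (√(-19) - 30600/(-3349 + 15020))/42694 = (I*√19 - 30600/11671)*(1/42694) = (-30600/11671 + I*√19)*(1/42694) = -15300/249140837 + I*√19/42694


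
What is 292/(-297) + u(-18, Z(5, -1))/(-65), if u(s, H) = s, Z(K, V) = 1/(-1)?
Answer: -13634/19305 ≈ -0.70624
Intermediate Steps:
Z(K, V) = -1
292/(-297) + u(-18, Z(5, -1))/(-65) = 292/(-297) - 18/(-65) = 292*(-1/297) - 18*(-1/65) = -292/297 + 18/65 = -13634/19305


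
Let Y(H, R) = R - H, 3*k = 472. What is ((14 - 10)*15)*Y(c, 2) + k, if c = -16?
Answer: 3712/3 ≈ 1237.3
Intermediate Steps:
k = 472/3 (k = (⅓)*472 = 472/3 ≈ 157.33)
((14 - 10)*15)*Y(c, 2) + k = ((14 - 10)*15)*(2 - 1*(-16)) + 472/3 = (4*15)*(2 + 16) + 472/3 = 60*18 + 472/3 = 1080 + 472/3 = 3712/3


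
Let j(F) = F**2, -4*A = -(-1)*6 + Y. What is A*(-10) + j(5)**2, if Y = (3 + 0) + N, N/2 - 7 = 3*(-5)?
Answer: 1215/2 ≈ 607.50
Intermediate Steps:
N = -16 (N = 14 + 2*(3*(-5)) = 14 + 2*(-15) = 14 - 30 = -16)
Y = -13 (Y = (3 + 0) - 16 = 3 - 16 = -13)
A = 7/4 (A = -(-(-1)*6 - 13)/4 = -(-1*(-6) - 13)/4 = -(6 - 13)/4 = -1/4*(-7) = 7/4 ≈ 1.7500)
A*(-10) + j(5)**2 = (7/4)*(-10) + (5**2)**2 = -35/2 + 25**2 = -35/2 + 625 = 1215/2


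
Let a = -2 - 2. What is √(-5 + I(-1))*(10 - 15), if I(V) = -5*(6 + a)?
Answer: -5*I*√15 ≈ -19.365*I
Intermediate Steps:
a = -4
I(V) = -10 (I(V) = -5*(6 - 4) = -5*2 = -10)
√(-5 + I(-1))*(10 - 15) = √(-5 - 10)*(10 - 15) = √(-15)*(-5) = (I*√15)*(-5) = -5*I*√15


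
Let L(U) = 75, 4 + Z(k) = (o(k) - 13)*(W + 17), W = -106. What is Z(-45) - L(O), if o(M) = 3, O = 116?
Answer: 811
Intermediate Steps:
Z(k) = 886 (Z(k) = -4 + (3 - 13)*(-106 + 17) = -4 - 10*(-89) = -4 + 890 = 886)
Z(-45) - L(O) = 886 - 1*75 = 886 - 75 = 811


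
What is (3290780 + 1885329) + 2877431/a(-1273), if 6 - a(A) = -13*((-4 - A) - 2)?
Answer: 85289625424/16477 ≈ 5.1763e+6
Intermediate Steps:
a(A) = -72 - 13*A (a(A) = 6 - (-13)*((-4 - A) - 2) = 6 - (-13)*(-6 - A) = 6 - (78 + 13*A) = 6 + (-78 - 13*A) = -72 - 13*A)
(3290780 + 1885329) + 2877431/a(-1273) = (3290780 + 1885329) + 2877431/(-72 - 13*(-1273)) = 5176109 + 2877431/(-72 + 16549) = 5176109 + 2877431/16477 = 85289625424/16477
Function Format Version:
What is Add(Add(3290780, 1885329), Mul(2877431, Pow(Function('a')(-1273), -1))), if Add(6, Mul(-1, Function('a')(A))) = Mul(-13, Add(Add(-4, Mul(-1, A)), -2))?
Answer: Rational(85289625424, 16477) ≈ 5.1763e+6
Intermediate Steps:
Function('a')(A) = Add(-72, Mul(-13, A)) (Function('a')(A) = Add(6, Mul(-1, Mul(-13, Add(Add(-4, Mul(-1, A)), -2)))) = Add(6, Mul(-1, Mul(-13, Add(-6, Mul(-1, A))))) = Add(6, Mul(-1, Add(78, Mul(13, A)))) = Add(6, Add(-78, Mul(-13, A))) = Add(-72, Mul(-13, A)))
Add(Add(3290780, 1885329), Mul(2877431, Pow(Function('a')(-1273), -1))) = Add(Add(3290780, 1885329), Mul(2877431, Pow(Add(-72, Mul(-13, -1273)), -1))) = Add(5176109, Mul(2877431, Pow(Add(-72, 16549), -1))) = Add(5176109, Mul(2877431, Pow(16477, -1))) = Add(5176109, Mul(2877431, Rational(1, 16477))) = Add(5176109, Rational(2877431, 16477)) = Rational(85289625424, 16477)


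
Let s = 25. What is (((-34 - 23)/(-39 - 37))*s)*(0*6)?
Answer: 0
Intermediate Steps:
(((-34 - 23)/(-39 - 37))*s)*(0*6) = (((-34 - 23)/(-39 - 37))*25)*(0*6) = (-57/(-76)*25)*0 = (-57*(-1/76)*25)*0 = ((¾)*25)*0 = (75/4)*0 = 0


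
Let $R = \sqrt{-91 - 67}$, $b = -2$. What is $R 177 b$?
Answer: $- 354 i \sqrt{158} \approx - 4449.7 i$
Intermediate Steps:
$R = i \sqrt{158}$ ($R = \sqrt{-158} = i \sqrt{158} \approx 12.57 i$)
$R 177 b = i \sqrt{158} \cdot 177 \left(-2\right) = i \sqrt{158} \left(-354\right) = - 354 i \sqrt{158}$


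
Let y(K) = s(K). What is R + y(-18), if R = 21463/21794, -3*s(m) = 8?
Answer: -109963/65382 ≈ -1.6819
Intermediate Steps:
s(m) = -8/3 (s(m) = -1/3*8 = -8/3)
y(K) = -8/3
R = 21463/21794 (R = 21463*(1/21794) = 21463/21794 ≈ 0.98481)
R + y(-18) = 21463/21794 - 8/3 = -109963/65382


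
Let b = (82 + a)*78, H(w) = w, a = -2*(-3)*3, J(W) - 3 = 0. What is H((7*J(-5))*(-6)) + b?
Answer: 7674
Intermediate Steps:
J(W) = 3 (J(W) = 3 + 0 = 3)
a = 18 (a = 6*3 = 18)
b = 7800 (b = (82 + 18)*78 = 100*78 = 7800)
H((7*J(-5))*(-6)) + b = (7*3)*(-6) + 7800 = 21*(-6) + 7800 = -126 + 7800 = 7674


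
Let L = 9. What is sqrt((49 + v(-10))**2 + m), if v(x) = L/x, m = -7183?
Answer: 29*I*sqrt(579)/10 ≈ 69.781*I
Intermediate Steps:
v(x) = 9/x
sqrt((49 + v(-10))**2 + m) = sqrt((49 + 9/(-10))**2 - 7183) = sqrt((49 + 9*(-1/10))**2 - 7183) = sqrt((49 - 9/10)**2 - 7183) = sqrt((481/10)**2 - 7183) = sqrt(231361/100 - 7183) = sqrt(-486939/100) = 29*I*sqrt(579)/10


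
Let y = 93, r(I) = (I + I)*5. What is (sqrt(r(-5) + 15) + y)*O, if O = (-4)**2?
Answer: 1488 + 16*I*sqrt(35) ≈ 1488.0 + 94.657*I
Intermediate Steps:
r(I) = 10*I (r(I) = (2*I)*5 = 10*I)
O = 16
(sqrt(r(-5) + 15) + y)*O = (sqrt(10*(-5) + 15) + 93)*16 = (sqrt(-50 + 15) + 93)*16 = (sqrt(-35) + 93)*16 = (I*sqrt(35) + 93)*16 = (93 + I*sqrt(35))*16 = 1488 + 16*I*sqrt(35)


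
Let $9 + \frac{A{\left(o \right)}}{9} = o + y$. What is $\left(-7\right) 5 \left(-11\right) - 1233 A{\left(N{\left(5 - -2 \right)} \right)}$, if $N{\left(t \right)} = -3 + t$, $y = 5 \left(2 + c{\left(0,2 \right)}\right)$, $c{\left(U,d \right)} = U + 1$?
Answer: $-110585$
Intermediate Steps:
$c{\left(U,d \right)} = 1 + U$
$y = 15$ ($y = 5 \left(2 + \left(1 + 0\right)\right) = 5 \left(2 + 1\right) = 5 \cdot 3 = 15$)
$A{\left(o \right)} = 54 + 9 o$ ($A{\left(o \right)} = -81 + 9 \left(o + 15\right) = -81 + 9 \left(15 + o\right) = -81 + \left(135 + 9 o\right) = 54 + 9 o$)
$\left(-7\right) 5 \left(-11\right) - 1233 A{\left(N{\left(5 - -2 \right)} \right)} = \left(-7\right) 5 \left(-11\right) - 1233 \left(54 + 9 \left(-3 + \left(5 - -2\right)\right)\right) = \left(-35\right) \left(-11\right) - 1233 \left(54 + 9 \left(-3 + \left(5 + 2\right)\right)\right) = 385 - 1233 \left(54 + 9 \left(-3 + 7\right)\right) = 385 - 1233 \left(54 + 9 \cdot 4\right) = 385 - 1233 \left(54 + 36\right) = 385 - 110970 = -110585$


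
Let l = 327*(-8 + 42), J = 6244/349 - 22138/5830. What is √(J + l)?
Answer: √11521388775070515/1017335 ≈ 105.51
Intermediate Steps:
J = 14338179/1017335 (J = 6244*(1/349) - 22138*1/5830 = 6244/349 - 11069/2915 = 14338179/1017335 ≈ 14.094)
l = 11118 (l = 327*34 = 11118)
√(J + l) = √(14338179/1017335 + 11118) = √(11325068709/1017335) = √11521388775070515/1017335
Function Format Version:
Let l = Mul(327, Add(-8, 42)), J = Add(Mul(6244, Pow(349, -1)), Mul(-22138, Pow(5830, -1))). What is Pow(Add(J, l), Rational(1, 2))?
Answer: Mul(Rational(1, 1017335), Pow(11521388775070515, Rational(1, 2))) ≈ 105.51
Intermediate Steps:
J = Rational(14338179, 1017335) (J = Add(Mul(6244, Rational(1, 349)), Mul(-22138, Rational(1, 5830))) = Add(Rational(6244, 349), Rational(-11069, 2915)) = Rational(14338179, 1017335) ≈ 14.094)
l = 11118 (l = Mul(327, 34) = 11118)
Pow(Add(J, l), Rational(1, 2)) = Pow(Add(Rational(14338179, 1017335), 11118), Rational(1, 2)) = Pow(Rational(11325068709, 1017335), Rational(1, 2)) = Mul(Rational(1, 1017335), Pow(11521388775070515, Rational(1, 2)))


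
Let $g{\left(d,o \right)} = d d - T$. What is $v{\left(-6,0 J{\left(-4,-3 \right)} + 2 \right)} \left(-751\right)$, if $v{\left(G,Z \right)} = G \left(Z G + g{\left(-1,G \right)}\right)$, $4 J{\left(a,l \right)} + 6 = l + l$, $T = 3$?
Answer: $-63084$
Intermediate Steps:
$g{\left(d,o \right)} = -3 + d^{2}$ ($g{\left(d,o \right)} = d d - 3 = d^{2} - 3 = -3 + d^{2}$)
$J{\left(a,l \right)} = - \frac{3}{2} + \frac{l}{2}$ ($J{\left(a,l \right)} = - \frac{3}{2} + \frac{l + l}{4} = - \frac{3}{2} + \frac{2 l}{4} = - \frac{3}{2} + \frac{l}{2}$)
$v{\left(G,Z \right)} = G \left(-2 + G Z\right)$ ($v{\left(G,Z \right)} = G \left(Z G - \left(3 - \left(-1\right)^{2}\right)\right) = G \left(G Z + \left(-3 + 1\right)\right) = G \left(G Z - 2\right) = G \left(-2 + G Z\right)$)
$v{\left(-6,0 J{\left(-4,-3 \right)} + 2 \right)} \left(-751\right) = - 6 \left(-2 - 6 \left(0 \left(- \frac{3}{2} + \frac{1}{2} \left(-3\right)\right) + 2\right)\right) \left(-751\right) = - 6 \left(-2 - 6 \left(0 \left(- \frac{3}{2} - \frac{3}{2}\right) + 2\right)\right) \left(-751\right) = - 6 \left(-2 - 6 \left(0 \left(-3\right) + 2\right)\right) \left(-751\right) = - 6 \left(-2 - 6 \left(0 + 2\right)\right) \left(-751\right) = - 6 \left(-2 - 12\right) \left(-751\right) = \left(-6\right) \left(-14\right) \left(-751\right) = 84 \left(-751\right) = -63084$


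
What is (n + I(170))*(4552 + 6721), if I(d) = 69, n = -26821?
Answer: -301575296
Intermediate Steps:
(n + I(170))*(4552 + 6721) = (-26821 + 69)*(4552 + 6721) = -26752*11273 = -301575296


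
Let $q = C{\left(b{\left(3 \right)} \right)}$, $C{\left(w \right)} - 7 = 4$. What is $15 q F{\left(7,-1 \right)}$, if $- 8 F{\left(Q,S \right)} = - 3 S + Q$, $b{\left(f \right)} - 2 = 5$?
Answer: $- \frac{825}{4} \approx -206.25$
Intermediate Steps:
$b{\left(f \right)} = 7$ ($b{\left(f \right)} = 2 + 5 = 7$)
$C{\left(w \right)} = 11$ ($C{\left(w \right)} = 7 + 4 = 11$)
$F{\left(Q,S \right)} = - \frac{Q}{8} + \frac{3 S}{8}$ ($F{\left(Q,S \right)} = - \frac{- 3 S + Q}{8} = - \frac{Q - 3 S}{8} = - \frac{Q}{8} + \frac{3 S}{8}$)
$q = 11$
$15 q F{\left(7,-1 \right)} = 15 \cdot 11 \left(\left(- \frac{1}{8}\right) 7 + \frac{3}{8} \left(-1\right)\right) = 165 \left(- \frac{7}{8} - \frac{3}{8}\right) = 165 \left(- \frac{5}{4}\right) = - \frac{825}{4}$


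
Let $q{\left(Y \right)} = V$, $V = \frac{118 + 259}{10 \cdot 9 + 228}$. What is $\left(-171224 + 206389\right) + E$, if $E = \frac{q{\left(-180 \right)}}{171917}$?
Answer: $\frac{1922456695367}{54669606} \approx 35165.0$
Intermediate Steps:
$V = \frac{377}{318}$ ($V = \frac{377}{90 + 228} = \frac{377}{318} \approx 1.1855$)
$q{\left(Y \right)} = \frac{377}{318}$
$E = \frac{377}{54669606}$ ($E = \frac{377}{318 \cdot 171917} = \frac{377}{318} \cdot \frac{1}{171917} = \frac{377}{54669606} \approx 6.896 \cdot 10^{-6}$)
$\left(-171224 + 206389\right) + E = \left(-171224 + 206389\right) + \frac{377}{54669606} = 35165 + \frac{377}{54669606} = \frac{1922456695367}{54669606}$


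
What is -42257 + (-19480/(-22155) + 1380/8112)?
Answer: -126571615231/2995356 ≈ -42256.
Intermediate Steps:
-42257 + (-19480/(-22155) + 1380/8112) = -42257 + (-19480*(-1/22155) + 1380*(1/8112)) = -42257 + (3896/4431 + 115/676) = -42257 + 3143261/2995356 = -126571615231/2995356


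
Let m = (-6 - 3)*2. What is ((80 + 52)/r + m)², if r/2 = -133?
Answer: 6051600/17689 ≈ 342.11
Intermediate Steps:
r = -266 (r = 2*(-133) = -266)
m = -18 (m = -9*2 = -18)
((80 + 52)/r + m)² = ((80 + 52)/(-266) - 18)² = (132*(-1/266) - 18)² = (-66/133 - 18)² = (-2460/133)² = 6051600/17689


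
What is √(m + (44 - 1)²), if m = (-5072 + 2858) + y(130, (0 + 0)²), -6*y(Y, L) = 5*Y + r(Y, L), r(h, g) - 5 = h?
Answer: 5*I*√714/6 ≈ 22.267*I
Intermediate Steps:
r(h, g) = 5 + h
y(Y, L) = -⅚ - Y (y(Y, L) = -(5*Y + (5 + Y))/6 = -(5 + 6*Y)/6 = -⅚ - Y)
m = -14069/6 (m = (-5072 + 2858) + (-⅚ - 1*130) = -2214 + (-⅚ - 130) = -2214 - 785/6 = -14069/6 ≈ -2344.8)
√(m + (44 - 1)²) = √(-14069/6 + (44 - 1)²) = √(-14069/6 + 43²) = √(-14069/6 + 1849) = √(-2975/6) = 5*I*√714/6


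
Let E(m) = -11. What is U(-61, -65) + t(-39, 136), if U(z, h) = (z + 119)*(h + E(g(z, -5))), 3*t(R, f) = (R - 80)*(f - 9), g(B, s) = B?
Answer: -28337/3 ≈ -9445.7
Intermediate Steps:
t(R, f) = (-80 + R)*(-9 + f)/3 (t(R, f) = ((R - 80)*(f - 9))/3 = ((-80 + R)*(-9 + f))/3 = (-80 + R)*(-9 + f)/3)
U(z, h) = (-11 + h)*(119 + z) (U(z, h) = (z + 119)*(h - 11) = (119 + z)*(-11 + h) = (-11 + h)*(119 + z))
U(-61, -65) + t(-39, 136) = (-1309 - 11*(-61) + 119*(-65) - 65*(-61)) + (240 - 3*(-39) - 80/3*136 + (1/3)*(-39)*136) = (-1309 + 671 - 7735 + 3965) + (240 + 117 - 10880/3 - 1768) = -4408 - 15113/3 = -28337/3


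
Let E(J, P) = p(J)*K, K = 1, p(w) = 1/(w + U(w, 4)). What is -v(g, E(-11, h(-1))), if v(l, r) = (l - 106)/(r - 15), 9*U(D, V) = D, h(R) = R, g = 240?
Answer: 14740/1659 ≈ 8.8849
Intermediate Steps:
U(D, V) = D/9
p(w) = 9/(10*w) (p(w) = 1/(w + w/9) = 1/(10*w/9) = 9/(10*w))
E(J, P) = 9/(10*J) (E(J, P) = (9/(10*J))*1 = 9/(10*J))
v(l, r) = (-106 + l)/(-15 + r)
-v(g, E(-11, h(-1))) = -(-106 + 240)/(-15 + (9/10)/(-11)) = -134/(-15 + (9/10)*(-1/11)) = -134/(-15 - 9/110) = -134/(-1659/110) = -(-110)*134/1659 = -1*(-14740/1659) = 14740/1659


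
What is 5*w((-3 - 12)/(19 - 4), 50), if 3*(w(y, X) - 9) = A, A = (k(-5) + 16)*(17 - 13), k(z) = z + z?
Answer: 85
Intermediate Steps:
k(z) = 2*z
A = 24 (A = (2*(-5) + 16)*(17 - 13) = (-10 + 16)*4 = 6*4 = 24)
w(y, X) = 17 (w(y, X) = 9 + (⅓)*24 = 9 + 8 = 17)
5*w((-3 - 12)/(19 - 4), 50) = 5*17 = 85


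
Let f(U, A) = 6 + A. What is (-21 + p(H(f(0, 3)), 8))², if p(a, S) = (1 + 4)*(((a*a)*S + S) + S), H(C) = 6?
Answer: 2247001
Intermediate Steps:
p(a, S) = 10*S + 5*S*a² (p(a, S) = 5*((a²*S + S) + S) = 5*((S*a² + S) + S) = 5*((S + S*a²) + S) = 5*(2*S + S*a²) = 10*S + 5*S*a²)
(-21 + p(H(f(0, 3)), 8))² = (-21 + 5*8*(2 + 6²))² = (-21 + 5*8*(2 + 36))² = (-21 + 5*8*38)² = (-21 + 1520)² = 1499² = 2247001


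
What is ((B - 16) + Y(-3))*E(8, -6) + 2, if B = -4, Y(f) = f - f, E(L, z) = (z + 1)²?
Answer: -498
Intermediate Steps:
E(L, z) = (1 + z)²
Y(f) = 0
((B - 16) + Y(-3))*E(8, -6) + 2 = ((-4 - 16) + 0)*(1 - 6)² + 2 = (-20 + 0)*(-5)² + 2 = -20*25 + 2 = -500 + 2 = -498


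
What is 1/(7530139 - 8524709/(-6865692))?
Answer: 6865692/51699623615897 ≈ 1.3280e-7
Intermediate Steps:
1/(7530139 - 8524709/(-6865692)) = 1/(7530139 - 8524709*(-1/6865692)) = 1/(7530139 + 8524709/6865692) = 1/(51699623615897/6865692) = 6865692/51699623615897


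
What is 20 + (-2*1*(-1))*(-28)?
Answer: -36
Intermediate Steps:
20 + (-2*1*(-1))*(-28) = 20 - 2*(-1)*(-28) = 20 + 2*(-28) = 20 - 56 = -36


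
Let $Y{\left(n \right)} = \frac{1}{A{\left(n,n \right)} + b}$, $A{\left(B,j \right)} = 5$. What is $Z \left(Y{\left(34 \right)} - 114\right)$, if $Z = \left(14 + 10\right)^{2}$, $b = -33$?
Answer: $- \frac{459792}{7} \approx -65685.0$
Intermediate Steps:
$Z = 576$ ($Z = 24^{2} = 576$)
$Y{\left(n \right)} = - \frac{1}{28}$ ($Y{\left(n \right)} = \frac{1}{5 - 33} = \frac{1}{-28} = - \frac{1}{28}$)
$Z \left(Y{\left(34 \right)} - 114\right) = 576 \left(- \frac{1}{28} - 114\right) = 576 \left(- \frac{3193}{28}\right) = - \frac{459792}{7}$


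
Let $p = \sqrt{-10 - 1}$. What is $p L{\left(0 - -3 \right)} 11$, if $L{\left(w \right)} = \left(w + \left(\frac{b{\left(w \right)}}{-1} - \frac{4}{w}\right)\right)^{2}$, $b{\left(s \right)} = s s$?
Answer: $\frac{5324 i \sqrt{11}}{9} \approx 1962.0 i$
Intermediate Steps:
$b{\left(s \right)} = s^{2}$
$p = i \sqrt{11}$ ($p = \sqrt{-11} = i \sqrt{11} \approx 3.3166 i$)
$L{\left(w \right)} = \left(w - w^{2} - \frac{4}{w}\right)^{2}$ ($L{\left(w \right)} = \left(w + \left(\frac{w^{2}}{-1} - \frac{4}{w}\right)\right)^{2} = \left(w + \left(w^{2} \left(-1\right) - \frac{4}{w}\right)\right)^{2} = \left(w - \left(w^{2} + \frac{4}{w}\right)\right)^{2} = \left(w - w^{2} - \frac{4}{w}\right)^{2}$)
$p L{\left(0 - -3 \right)} 11 = i \sqrt{11} \frac{\left(4 + \left(0 - -3\right)^{3} - \left(0 - -3\right)^{2}\right)^{2}}{\left(0 - -3\right)^{2}} \cdot 11 = i \sqrt{11} \frac{\left(4 + \left(0 + 3\right)^{3} - \left(0 + 3\right)^{2}\right)^{2}}{\left(0 + 3\right)^{2}} \cdot 11 = i \sqrt{11} \frac{\left(4 + 3^{3} - 3^{2}\right)^{2}}{9} \cdot 11 = i \sqrt{11} \frac{\left(4 + 27 - 9\right)^{2}}{9} \cdot 11 = i \sqrt{11} \frac{22^{2}}{9} \cdot 11 = i \sqrt{11} \cdot \frac{1}{9} \cdot 484 \cdot 11 = i \sqrt{11} \cdot \frac{484}{9} \cdot 11 = \frac{484 i \sqrt{11}}{9} \cdot 11 = \frac{5324 i \sqrt{11}}{9}$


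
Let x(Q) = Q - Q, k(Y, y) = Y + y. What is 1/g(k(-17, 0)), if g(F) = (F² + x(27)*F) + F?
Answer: 1/272 ≈ 0.0036765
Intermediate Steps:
x(Q) = 0
g(F) = F + F² (g(F) = (F² + 0*F) + F = (F² + 0) + F = F² + F = F + F²)
1/g(k(-17, 0)) = 1/((-17 + 0)*(1 + (-17 + 0))) = 1/(-17*(1 - 17)) = 1/(-17*(-16)) = 1/272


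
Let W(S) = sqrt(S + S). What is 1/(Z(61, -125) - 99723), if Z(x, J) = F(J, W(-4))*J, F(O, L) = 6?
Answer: -1/100473 ≈ -9.9529e-6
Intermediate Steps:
W(S) = sqrt(2)*sqrt(S) (W(S) = sqrt(2*S) = sqrt(2)*sqrt(S))
Z(x, J) = 6*J
1/(Z(61, -125) - 99723) = 1/(6*(-125) - 99723) = 1/(-750 - 99723) = 1/(-100473) = -1/100473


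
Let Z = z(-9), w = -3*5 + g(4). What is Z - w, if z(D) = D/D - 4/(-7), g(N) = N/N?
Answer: 109/7 ≈ 15.571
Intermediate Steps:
g(N) = 1
z(D) = 11/7 (z(D) = 1 - 4*(-1/7) = 1 + 4/7 = 11/7)
w = -14 (w = -3*5 + 1 = -15 + 1 = -14)
Z = 11/7 ≈ 1.5714
Z - w = 11/7 - 1*(-14) = 11/7 + 14 = 109/7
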